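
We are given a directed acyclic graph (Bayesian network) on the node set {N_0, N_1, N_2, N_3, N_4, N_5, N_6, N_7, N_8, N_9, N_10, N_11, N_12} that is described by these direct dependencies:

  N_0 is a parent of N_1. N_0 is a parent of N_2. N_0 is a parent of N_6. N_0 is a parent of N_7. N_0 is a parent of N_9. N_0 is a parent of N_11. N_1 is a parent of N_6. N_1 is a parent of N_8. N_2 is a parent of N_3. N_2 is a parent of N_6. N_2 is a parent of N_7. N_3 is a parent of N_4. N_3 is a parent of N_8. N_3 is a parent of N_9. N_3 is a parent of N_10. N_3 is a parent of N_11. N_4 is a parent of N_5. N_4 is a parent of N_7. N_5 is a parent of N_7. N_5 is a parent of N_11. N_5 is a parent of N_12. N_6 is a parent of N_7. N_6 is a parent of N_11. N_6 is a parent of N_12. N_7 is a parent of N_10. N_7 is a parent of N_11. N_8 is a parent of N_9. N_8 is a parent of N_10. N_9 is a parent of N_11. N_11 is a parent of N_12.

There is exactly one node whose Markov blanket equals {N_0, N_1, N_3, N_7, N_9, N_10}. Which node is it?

N_8

The target node must have every member of {N_0, N_1, N_3, N_7, N_9, N_10} as a parent, child, or co-parent, and no others.
Parents of N_8: N_1, N_3; children: N_9, N_10; co-parents: N_0, N_3, N_7.
These exactly cover the given set, so the node is N_8.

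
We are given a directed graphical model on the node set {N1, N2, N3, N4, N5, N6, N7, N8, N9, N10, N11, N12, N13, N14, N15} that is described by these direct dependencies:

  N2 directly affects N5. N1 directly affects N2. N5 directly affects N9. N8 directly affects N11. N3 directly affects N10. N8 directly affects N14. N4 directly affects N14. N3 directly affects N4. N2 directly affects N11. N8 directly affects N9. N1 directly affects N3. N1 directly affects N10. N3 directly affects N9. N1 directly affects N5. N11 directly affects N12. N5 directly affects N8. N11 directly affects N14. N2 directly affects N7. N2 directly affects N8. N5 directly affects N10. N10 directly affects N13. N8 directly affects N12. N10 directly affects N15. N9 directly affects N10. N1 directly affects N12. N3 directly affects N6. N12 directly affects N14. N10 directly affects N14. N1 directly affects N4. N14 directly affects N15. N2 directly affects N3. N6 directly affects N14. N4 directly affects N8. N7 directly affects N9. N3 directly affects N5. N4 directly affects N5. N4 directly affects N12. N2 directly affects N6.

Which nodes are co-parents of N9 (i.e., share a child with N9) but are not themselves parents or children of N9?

{N1}

Children of N9: N10.
  N10: N1, N3, N5
Excluding nodes already adjacent to N9 (N3, N5, N7, N8, N10), the co-parent-only contribution is {N1}.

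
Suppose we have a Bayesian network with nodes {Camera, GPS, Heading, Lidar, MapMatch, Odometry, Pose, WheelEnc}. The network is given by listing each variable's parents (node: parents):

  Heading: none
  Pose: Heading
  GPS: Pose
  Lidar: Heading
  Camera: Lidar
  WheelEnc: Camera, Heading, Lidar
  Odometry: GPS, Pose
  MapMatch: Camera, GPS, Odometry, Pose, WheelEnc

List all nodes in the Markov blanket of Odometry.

Odometry has parents GPS, Pose.
Odometry has child MapMatch.
Co-parents of Odometry (other parents of its children):
  MapMatch: Camera, GPS, Pose, WheelEnc
Union: {GPS, Pose} ∪ {MapMatch} ∪ {Camera, GPS, Pose, WheelEnc} = {Camera, GPS, MapMatch, Pose, WheelEnc}.

{Camera, GPS, MapMatch, Pose, WheelEnc}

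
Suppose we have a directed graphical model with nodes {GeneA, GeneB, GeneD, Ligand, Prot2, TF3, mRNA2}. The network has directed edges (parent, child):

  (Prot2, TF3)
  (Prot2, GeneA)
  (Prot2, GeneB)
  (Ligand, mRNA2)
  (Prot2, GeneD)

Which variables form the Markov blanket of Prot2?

A node's Markov blanket = Pa ∪ Ch ∪ (parents of Ch other than the node itself).
Prot2's children: GeneA, GeneB, GeneD, TF3.
Prot2 has no parents.
Other parents of Prot2's children:
  GeneA: no additional parents.
  GeneD has no other parent.
  TF3: no additional parents.
  GeneB: no additional parents.
MB(Prot2) = {GeneA, GeneB, GeneD, TF3}.

{GeneA, GeneB, GeneD, TF3}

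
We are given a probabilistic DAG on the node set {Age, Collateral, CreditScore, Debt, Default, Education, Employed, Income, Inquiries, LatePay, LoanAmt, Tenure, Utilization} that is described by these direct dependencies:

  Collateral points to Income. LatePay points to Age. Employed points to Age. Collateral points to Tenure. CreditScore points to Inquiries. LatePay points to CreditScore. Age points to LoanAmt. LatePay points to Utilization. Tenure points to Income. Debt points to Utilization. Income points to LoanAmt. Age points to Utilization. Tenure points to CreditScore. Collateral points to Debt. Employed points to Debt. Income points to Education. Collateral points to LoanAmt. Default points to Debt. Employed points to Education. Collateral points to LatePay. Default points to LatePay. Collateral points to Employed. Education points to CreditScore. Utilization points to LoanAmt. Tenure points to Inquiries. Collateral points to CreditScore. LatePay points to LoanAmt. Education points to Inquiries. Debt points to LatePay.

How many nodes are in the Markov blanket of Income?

8

By definition, MB(Income) is built from Income's parents, Income's children, and the co-parents of Income.
Pa(Income) = {Collateral, Tenure}.
Children of Income: Education, LoanAmt.
For each child, the remaining parents (spouses of Income):
  Education also has parent Employed.
  LoanAmt's other parents are Age, Collateral, LatePay, Utilization.
MB(Income) = {Age, Collateral, Education, Employed, LatePay, LoanAmt, Tenure, Utilization}, which has 8 nodes.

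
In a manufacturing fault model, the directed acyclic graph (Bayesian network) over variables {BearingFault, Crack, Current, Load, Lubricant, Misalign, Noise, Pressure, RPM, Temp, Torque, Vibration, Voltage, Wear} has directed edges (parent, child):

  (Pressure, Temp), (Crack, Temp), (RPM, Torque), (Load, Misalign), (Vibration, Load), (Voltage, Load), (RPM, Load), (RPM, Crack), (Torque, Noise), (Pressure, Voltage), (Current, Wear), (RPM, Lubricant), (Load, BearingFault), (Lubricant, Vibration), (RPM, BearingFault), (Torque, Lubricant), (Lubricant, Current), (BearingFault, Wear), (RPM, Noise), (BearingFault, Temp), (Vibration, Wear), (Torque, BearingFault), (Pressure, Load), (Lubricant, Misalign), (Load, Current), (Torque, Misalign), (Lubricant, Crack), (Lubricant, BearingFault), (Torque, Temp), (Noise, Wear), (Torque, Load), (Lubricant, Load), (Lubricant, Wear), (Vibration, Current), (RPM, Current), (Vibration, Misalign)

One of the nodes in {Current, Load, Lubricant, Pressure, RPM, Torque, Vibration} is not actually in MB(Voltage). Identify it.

Current

Ch(Voltage) = {Load}.
Pa(Voltage) = {Pressure}.
Other parents of Voltage's children:
  Load: Lubricant, Pressure, RPM, Torque, Vibration
MB(Voltage) = {Load, Lubricant, Pressure, RPM, Torque, Vibration}.
Current is neither a parent, child, nor co-parent of Voltage, so it does not belong.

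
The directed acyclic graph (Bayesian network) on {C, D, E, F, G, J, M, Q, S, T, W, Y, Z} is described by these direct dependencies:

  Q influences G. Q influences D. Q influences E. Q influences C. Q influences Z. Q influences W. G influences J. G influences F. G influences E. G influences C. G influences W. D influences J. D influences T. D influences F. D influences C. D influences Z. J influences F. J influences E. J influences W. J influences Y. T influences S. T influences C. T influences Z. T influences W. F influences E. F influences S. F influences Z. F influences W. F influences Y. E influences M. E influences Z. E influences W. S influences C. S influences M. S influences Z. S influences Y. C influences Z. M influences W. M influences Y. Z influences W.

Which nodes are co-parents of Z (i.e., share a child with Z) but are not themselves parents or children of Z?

Children of Z: W.
  W: E, F, G, J, M, Q, T
Excluding nodes already adjacent to Z (C, D, E, F, Q, S, T, W), the co-parent-only contribution is {G, J, M}.

{G, J, M}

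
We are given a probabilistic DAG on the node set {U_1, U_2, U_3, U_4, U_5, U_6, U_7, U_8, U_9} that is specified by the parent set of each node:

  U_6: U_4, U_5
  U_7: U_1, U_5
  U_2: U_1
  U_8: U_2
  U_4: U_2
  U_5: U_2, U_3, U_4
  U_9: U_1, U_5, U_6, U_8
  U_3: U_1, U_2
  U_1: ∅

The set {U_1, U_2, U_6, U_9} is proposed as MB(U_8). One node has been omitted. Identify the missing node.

Recall MB(v) = parents ∪ children ∪ spouses, where spouses are the other parents of v's children.
U_8 has parent U_2.
U_8 has child U_9.
Other parents of U_8's children:
  U_9's other parents are U_1, U_5, U_6.
MB(U_8) = {U_1, U_2, U_5, U_6, U_9}.
Comparing with the claimed set, U_5 is missing.

U_5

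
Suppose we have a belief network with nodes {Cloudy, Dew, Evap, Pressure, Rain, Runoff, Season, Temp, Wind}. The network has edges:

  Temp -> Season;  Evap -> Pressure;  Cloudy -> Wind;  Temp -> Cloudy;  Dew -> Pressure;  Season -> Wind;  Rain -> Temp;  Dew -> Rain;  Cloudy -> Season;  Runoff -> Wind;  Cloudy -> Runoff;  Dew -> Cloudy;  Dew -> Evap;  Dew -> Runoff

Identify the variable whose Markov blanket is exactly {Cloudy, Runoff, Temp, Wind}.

The target node must have every member of {Cloudy, Runoff, Temp, Wind} as a parent, child, or co-parent, and no others.
Parents of Season: Cloudy, Temp; children: Wind; co-parents: Cloudy, Runoff.
These exactly cover the given set, so the node is Season.

Season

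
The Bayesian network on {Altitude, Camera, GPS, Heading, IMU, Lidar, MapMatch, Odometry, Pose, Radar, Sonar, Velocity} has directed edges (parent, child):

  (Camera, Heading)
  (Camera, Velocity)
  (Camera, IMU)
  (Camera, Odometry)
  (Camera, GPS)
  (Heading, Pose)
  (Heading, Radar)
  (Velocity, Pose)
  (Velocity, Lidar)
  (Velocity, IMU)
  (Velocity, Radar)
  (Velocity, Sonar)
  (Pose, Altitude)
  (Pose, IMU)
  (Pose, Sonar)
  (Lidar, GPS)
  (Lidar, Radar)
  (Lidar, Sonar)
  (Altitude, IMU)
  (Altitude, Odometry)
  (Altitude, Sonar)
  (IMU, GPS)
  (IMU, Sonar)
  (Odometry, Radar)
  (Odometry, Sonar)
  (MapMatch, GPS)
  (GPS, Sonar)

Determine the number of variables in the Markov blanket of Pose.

9

Recall MB(v) = parents ∪ children ∪ spouses, where spouses are the other parents of v's children.
Pose's children: Altitude, IMU, Sonar.
Pa(Pose) = {Heading, Velocity}.
Co-parents of Pose (other parents of its children):
  Altitude: —
  IMU: Altitude, Camera, Velocity
  Sonar: Altitude, GPS, IMU, Lidar, Odometry, Velocity
MB(Pose) = {Altitude, Camera, GPS, Heading, IMU, Lidar, Odometry, Sonar, Velocity}, which has 9 nodes.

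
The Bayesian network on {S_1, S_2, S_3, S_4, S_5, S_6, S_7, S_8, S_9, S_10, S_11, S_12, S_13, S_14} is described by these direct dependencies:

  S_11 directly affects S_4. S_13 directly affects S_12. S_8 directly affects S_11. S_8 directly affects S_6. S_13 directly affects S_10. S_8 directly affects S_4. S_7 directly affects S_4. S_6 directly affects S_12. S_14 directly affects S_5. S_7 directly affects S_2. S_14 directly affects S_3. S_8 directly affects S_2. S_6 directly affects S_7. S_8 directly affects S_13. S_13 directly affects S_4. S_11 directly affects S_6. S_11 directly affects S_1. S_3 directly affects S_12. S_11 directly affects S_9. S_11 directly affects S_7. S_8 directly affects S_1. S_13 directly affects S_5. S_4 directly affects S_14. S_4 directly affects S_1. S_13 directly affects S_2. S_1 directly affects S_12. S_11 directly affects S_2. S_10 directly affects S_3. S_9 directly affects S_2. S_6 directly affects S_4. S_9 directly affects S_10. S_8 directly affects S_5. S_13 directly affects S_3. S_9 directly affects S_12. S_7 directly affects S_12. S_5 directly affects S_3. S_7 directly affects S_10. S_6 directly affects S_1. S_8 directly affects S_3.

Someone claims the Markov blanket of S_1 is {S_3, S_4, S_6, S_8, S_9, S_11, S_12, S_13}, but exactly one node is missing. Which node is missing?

S_7

The Markov blanket of a node is its parents, its children, and the other parents of its children.
S_1 has parents S_4, S_6, S_8, S_11.
S_1's children: S_12.
For each child, the remaining parents (spouses of S_1):
  parents(S_12) \ {S_1} = {S_3, S_6, S_7, S_9, S_13}.
MB(S_1) = {S_3, S_4, S_6, S_7, S_8, S_9, S_11, S_12, S_13}.
Comparing with the claimed set, S_7 is missing.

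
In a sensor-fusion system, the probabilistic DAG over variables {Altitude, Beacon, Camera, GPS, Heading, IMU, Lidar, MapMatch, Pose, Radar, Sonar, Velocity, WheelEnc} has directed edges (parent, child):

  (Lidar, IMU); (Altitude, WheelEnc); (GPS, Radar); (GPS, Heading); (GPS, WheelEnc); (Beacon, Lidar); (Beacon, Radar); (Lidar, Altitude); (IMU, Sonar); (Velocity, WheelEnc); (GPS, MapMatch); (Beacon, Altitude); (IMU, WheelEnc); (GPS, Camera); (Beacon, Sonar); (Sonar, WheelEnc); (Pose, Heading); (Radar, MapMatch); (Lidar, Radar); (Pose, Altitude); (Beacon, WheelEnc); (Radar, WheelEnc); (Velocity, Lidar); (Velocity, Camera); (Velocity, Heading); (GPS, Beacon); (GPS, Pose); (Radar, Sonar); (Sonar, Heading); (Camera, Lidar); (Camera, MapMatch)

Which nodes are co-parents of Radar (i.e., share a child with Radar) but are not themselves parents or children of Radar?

Children of Radar: MapMatch, Sonar, WheelEnc.
  parents(MapMatch) \ {Radar} = {Camera, GPS}.
  Sonar also has parents Beacon, IMU.
  WheelEnc's other parents are Altitude, Beacon, GPS, IMU, Sonar, Velocity.
Excluding nodes already adjacent to Radar (Beacon, GPS, Lidar, MapMatch, Sonar, WheelEnc), the co-parent-only contribution is {Altitude, Camera, IMU, Velocity}.

{Altitude, Camera, IMU, Velocity}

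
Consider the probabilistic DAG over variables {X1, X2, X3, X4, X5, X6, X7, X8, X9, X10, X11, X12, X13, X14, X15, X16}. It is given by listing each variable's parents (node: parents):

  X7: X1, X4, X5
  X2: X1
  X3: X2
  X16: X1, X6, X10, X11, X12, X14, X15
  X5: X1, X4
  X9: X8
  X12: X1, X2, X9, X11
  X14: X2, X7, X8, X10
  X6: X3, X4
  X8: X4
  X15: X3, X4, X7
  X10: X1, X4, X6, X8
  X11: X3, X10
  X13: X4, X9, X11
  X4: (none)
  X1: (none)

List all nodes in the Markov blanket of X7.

Ch(X7) = {X14, X15}.
X7 has parents X1, X4, X5.
Other parents of X7's children:
  X14: X2, X8, X10
  X15: X3, X4
Union: {X1, X4, X5} ∪ {X14, X15} ∪ {X2, X3, X4, X8, X10} = {X1, X2, X3, X4, X5, X8, X10, X14, X15}.

{X1, X2, X3, X4, X5, X8, X10, X14, X15}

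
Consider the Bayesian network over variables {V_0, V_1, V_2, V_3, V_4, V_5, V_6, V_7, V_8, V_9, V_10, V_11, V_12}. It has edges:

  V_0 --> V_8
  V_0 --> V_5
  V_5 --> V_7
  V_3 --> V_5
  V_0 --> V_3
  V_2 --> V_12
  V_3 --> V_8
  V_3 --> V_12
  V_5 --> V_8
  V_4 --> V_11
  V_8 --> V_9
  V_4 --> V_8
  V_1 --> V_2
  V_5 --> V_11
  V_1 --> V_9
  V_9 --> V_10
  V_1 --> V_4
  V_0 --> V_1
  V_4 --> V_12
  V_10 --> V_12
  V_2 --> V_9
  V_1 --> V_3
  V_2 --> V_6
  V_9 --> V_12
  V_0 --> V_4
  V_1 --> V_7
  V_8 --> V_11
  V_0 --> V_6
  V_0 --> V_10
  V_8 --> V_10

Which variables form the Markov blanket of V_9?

Ch(V_9) = {V_10, V_12}.
Pa(V_9) = {V_1, V_2, V_8}.
For each child, the remaining parents (spouses of V_9):
  V_10 also has parents V_0, V_8.
  V_12's other parents are V_2, V_3, V_4, V_10.
So the Markov blanket of V_9 is {V_0, V_1, V_2, V_3, V_4, V_8, V_10, V_12}.

{V_0, V_1, V_2, V_3, V_4, V_8, V_10, V_12}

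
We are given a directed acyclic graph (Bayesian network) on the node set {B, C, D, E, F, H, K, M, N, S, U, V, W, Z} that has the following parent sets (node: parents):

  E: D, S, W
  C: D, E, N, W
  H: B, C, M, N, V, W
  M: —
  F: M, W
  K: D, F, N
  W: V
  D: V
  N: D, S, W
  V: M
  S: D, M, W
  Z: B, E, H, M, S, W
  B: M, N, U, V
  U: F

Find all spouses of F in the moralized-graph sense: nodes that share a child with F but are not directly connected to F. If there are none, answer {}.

Children of F: K, U.
  U: no additional parents.
  K's other parents are D, N.
Excluding nodes already adjacent to F (K, M, U, W), the co-parent-only contribution is {D, N}.

{D, N}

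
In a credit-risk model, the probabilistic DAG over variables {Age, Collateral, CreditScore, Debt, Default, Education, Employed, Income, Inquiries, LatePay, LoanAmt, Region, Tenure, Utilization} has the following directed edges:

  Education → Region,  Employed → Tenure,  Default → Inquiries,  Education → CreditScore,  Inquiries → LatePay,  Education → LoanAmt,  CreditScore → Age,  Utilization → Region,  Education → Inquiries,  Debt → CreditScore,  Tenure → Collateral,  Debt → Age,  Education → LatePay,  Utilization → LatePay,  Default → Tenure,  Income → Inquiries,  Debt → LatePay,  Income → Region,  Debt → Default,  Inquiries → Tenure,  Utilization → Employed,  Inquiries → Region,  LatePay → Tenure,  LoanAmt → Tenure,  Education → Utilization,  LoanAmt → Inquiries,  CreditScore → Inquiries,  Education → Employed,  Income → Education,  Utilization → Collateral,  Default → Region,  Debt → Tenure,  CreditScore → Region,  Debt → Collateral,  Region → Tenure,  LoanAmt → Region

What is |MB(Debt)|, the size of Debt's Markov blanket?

12

The Markov blanket of a node is its parents, its children, and the other parents of its children.
Debt has no parents.
Debt's children: Age, Collateral, CreditScore, Default, LatePay, Tenure.
Parents of each child, excluding Debt:
  parents(CreditScore) \ {Debt} = {Education}.
  Default has no other parent.
  Age's other parent is CreditScore.
  LatePay's other parents are Education, Inquiries, Utilization.
  Tenure's other parents are Default, Employed, Inquiries, LatePay, LoanAmt, Region.
  parents(Collateral) \ {Debt} = {Tenure, Utilization}.
MB(Debt) = {Age, Collateral, CreditScore, Default, Education, Employed, Inquiries, LatePay, LoanAmt, Region, Tenure, Utilization}, which has 12 nodes.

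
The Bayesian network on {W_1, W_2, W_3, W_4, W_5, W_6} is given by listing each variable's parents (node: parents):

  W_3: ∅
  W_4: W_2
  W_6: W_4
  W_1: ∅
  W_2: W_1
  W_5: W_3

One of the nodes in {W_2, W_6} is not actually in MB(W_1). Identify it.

W_6

W_1 has no parents.
W_1 has child W_2.
For each child, the remaining parents (spouses of W_1):
  W_2 has no other parent.
MB(W_1) = {W_2}.
W_6 is neither a parent, child, nor co-parent of W_1, so it does not belong.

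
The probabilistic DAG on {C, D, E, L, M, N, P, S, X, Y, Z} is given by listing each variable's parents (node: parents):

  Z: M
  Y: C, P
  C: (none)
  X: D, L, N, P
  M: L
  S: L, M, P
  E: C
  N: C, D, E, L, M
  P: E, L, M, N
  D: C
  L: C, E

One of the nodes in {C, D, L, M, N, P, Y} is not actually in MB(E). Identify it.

Y

Recall MB(v) = parents ∪ children ∪ spouses, where spouses are the other parents of v's children.
Parents of E: C.
E's children: L, N, P.
Parents of each child, excluding E:
  L: C
  N: C, D, L, M
  P: L, M, N
MB(E) = {C, D, L, M, N, P}.
Y is neither a parent, child, nor co-parent of E, so it does not belong.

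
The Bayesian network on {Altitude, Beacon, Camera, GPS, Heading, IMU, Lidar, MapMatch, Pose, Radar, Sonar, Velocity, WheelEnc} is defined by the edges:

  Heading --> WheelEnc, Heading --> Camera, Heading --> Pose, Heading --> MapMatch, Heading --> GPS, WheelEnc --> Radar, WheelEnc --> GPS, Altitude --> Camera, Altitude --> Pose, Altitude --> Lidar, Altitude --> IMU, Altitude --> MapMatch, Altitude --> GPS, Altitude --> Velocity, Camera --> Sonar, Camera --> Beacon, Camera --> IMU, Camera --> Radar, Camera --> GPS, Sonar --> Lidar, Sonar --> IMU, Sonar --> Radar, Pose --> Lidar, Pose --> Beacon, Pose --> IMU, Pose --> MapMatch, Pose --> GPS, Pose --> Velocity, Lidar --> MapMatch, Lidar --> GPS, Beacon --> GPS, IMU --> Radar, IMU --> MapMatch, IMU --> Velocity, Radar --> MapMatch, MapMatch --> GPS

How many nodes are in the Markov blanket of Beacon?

Pa(Beacon) = {Camera, Pose}.
Beacon's children: GPS.
Parents of each child, excluding Beacon:
  GPS: Altitude, Camera, Heading, Lidar, MapMatch, Pose, WheelEnc
MB(Beacon) = {Altitude, Camera, GPS, Heading, Lidar, MapMatch, Pose, WheelEnc}, which has 8 nodes.

8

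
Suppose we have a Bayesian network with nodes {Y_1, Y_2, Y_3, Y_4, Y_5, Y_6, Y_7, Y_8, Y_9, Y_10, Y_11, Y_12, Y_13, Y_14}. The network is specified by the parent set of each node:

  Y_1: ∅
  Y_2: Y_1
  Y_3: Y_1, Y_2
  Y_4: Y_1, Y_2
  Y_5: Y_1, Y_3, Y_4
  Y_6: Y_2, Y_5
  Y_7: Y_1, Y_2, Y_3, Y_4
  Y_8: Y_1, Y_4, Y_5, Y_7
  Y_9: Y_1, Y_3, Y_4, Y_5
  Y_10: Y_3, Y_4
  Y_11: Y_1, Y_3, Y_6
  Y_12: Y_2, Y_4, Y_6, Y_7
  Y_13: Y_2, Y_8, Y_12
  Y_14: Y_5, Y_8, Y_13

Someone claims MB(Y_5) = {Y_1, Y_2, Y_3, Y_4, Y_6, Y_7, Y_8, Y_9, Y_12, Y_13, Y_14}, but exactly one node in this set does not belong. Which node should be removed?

Y_12

The Markov blanket of a node is its parents, its children, and the other parents of its children.
Y_5's children: Y_6, Y_8, Y_9, Y_14.
Y_5 has parents Y_1, Y_3, Y_4.
For each child, the remaining parents (spouses of Y_5):
  Y_6: Y_2
  Y_8: Y_1, Y_4, Y_7
  Y_9: Y_1, Y_3, Y_4
  Y_14: Y_8, Y_13
MB(Y_5) = {Y_1, Y_2, Y_3, Y_4, Y_6, Y_7, Y_8, Y_9, Y_13, Y_14}.
Y_12 is neither a parent, child, nor co-parent of Y_5, so it does not belong.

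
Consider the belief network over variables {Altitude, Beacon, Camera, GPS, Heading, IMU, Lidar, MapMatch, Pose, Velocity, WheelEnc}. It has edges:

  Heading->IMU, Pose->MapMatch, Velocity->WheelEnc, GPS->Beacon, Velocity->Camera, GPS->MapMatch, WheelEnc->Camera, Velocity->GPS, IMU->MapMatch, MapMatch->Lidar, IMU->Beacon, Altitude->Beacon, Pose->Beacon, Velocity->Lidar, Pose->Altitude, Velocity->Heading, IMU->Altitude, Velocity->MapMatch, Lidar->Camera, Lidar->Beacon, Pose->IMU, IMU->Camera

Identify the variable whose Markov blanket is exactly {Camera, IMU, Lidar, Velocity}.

The target node must have every member of {Camera, IMU, Lidar, Velocity} as a parent, child, or co-parent, and no others.
Parents of WheelEnc: Velocity; children: Camera; co-parents: IMU, Lidar, Velocity.
These exactly cover the given set, so the node is WheelEnc.

WheelEnc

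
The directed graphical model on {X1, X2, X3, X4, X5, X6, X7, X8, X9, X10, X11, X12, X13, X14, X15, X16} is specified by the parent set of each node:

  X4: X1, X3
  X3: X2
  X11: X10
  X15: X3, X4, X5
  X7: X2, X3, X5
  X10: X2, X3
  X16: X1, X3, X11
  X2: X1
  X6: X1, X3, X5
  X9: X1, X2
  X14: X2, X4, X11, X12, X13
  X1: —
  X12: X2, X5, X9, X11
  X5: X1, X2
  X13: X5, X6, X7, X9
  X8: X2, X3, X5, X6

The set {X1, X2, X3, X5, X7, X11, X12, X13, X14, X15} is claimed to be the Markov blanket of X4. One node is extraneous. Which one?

X7

Pa(X4) = {X1, X3}.
Children of X4: X14, X15.
Co-parents of X4 (other parents of its children):
  X14: X2, X11, X12, X13
  X15: X3, X5
MB(X4) = {X1, X2, X3, X5, X11, X12, X13, X14, X15}.
X7 is neither a parent, child, nor co-parent of X4, so it does not belong.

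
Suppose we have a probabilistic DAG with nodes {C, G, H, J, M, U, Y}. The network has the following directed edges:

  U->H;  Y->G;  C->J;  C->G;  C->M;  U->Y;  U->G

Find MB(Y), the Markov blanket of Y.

A node's Markov blanket = Pa ∪ Ch ∪ (parents of Ch other than the node itself).
Y has child G.
Pa(Y) = {U}.
For each child, the remaining parents (spouses of Y):
  G: C, U
Union: {U} ∪ {G} ∪ {C, U} = {C, G, U}.

{C, G, U}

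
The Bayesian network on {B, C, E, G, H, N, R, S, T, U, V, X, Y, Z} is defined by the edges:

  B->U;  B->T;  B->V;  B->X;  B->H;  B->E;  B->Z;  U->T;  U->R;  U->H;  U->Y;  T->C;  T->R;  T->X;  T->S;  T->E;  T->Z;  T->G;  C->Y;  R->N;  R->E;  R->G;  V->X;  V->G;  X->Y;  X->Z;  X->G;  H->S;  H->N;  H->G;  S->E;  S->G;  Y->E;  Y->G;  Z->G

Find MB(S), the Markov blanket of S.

Parents of S: H, T.
S has children E, G.
For each child, the remaining parents (spouses of S):
  E's other parents are B, R, T, Y.
  G's other parents are H, R, T, V, X, Y, Z.
Taking the union gives {B, E, G, H, R, T, V, X, Y, Z}.

{B, E, G, H, R, T, V, X, Y, Z}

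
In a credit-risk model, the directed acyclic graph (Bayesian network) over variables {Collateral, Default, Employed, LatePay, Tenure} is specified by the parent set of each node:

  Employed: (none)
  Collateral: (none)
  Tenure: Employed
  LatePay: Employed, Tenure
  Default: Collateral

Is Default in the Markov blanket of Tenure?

The Markov blanket of a node is its parents, its children, and the other parents of its children.
Parents of Tenure: Employed.
Tenure has child LatePay.
Parents of each child, excluding Tenure:
  LatePay: Employed
MB(Tenure) = {Employed, LatePay}; Default is not in this set.

No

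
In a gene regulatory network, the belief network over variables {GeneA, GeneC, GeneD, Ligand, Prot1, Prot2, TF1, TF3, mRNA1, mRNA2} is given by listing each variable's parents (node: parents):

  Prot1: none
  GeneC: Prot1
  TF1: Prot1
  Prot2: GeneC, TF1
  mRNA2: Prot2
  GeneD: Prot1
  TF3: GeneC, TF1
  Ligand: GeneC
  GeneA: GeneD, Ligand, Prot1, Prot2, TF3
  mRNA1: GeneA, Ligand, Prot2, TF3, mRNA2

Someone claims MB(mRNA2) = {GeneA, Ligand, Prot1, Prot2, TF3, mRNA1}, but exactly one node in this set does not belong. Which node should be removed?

A node's Markov blanket = Pa ∪ Ch ∪ (parents of Ch other than the node itself).
Children of mRNA2: mRNA1.
mRNA2 has parent Prot2.
Co-parents of mRNA2 (other parents of its children):
  mRNA1's other parents are GeneA, Ligand, Prot2, TF3.
MB(mRNA2) = {GeneA, Ligand, Prot2, TF3, mRNA1}.
Prot1 is neither a parent, child, nor co-parent of mRNA2, so it does not belong.

Prot1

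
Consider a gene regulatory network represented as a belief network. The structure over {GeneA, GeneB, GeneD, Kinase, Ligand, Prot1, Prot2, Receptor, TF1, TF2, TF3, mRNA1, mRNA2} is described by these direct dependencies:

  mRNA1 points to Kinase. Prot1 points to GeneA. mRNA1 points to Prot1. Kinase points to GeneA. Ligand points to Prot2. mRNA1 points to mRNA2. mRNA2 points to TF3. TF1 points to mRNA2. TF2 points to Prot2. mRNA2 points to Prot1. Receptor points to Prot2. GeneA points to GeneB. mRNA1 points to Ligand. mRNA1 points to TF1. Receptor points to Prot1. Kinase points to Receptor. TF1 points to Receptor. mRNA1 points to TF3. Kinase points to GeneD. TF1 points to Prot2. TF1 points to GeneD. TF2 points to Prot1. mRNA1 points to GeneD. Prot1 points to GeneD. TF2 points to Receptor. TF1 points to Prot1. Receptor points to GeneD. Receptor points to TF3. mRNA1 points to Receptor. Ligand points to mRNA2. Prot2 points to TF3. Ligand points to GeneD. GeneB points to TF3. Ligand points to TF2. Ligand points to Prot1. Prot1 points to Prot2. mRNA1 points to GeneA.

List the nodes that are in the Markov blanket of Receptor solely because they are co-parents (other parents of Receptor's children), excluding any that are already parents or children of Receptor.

Children of Receptor: GeneD, Prot1, Prot2, TF3.
  parents(Prot1) \ {Receptor} = {Ligand, TF1, TF2, mRNA1, mRNA2}.
  Prot2's other parents are Ligand, Prot1, TF1, TF2.
  parents(GeneD) \ {Receptor} = {Kinase, Ligand, Prot1, TF1, mRNA1}.
  parents(TF3) \ {Receptor} = {GeneB, Prot2, mRNA1, mRNA2}.
Excluding nodes already adjacent to Receptor (GeneD, Kinase, Prot1, Prot2, TF1, TF2, TF3, mRNA1), the co-parent-only contribution is {GeneB, Ligand, mRNA2}.

{GeneB, Ligand, mRNA2}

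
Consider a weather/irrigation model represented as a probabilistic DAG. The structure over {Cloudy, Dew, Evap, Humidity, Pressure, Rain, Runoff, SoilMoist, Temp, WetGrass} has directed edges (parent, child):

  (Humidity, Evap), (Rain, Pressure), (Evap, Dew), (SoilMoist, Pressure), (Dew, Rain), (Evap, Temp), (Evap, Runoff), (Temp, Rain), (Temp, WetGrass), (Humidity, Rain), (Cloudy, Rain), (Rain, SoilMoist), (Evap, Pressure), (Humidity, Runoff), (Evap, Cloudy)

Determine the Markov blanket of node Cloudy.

Cloudy's parents: Evap.
Cloudy's children: Rain.
Parents of each child, excluding Cloudy:
  Rain also has parents Dew, Humidity, Temp.
Taking the union gives {Dew, Evap, Humidity, Rain, Temp}.

{Dew, Evap, Humidity, Rain, Temp}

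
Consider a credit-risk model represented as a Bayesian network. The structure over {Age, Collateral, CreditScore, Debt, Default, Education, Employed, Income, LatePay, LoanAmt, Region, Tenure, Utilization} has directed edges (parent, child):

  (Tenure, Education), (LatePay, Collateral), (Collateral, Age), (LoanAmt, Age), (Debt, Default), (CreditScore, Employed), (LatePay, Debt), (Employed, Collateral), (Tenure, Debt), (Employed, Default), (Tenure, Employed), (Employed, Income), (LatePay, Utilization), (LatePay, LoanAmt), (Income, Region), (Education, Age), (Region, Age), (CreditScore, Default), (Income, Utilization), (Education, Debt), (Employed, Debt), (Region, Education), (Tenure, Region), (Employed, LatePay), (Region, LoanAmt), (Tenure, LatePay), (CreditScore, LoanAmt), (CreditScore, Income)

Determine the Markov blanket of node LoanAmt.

The Markov blanket of a node is its parents, its children, and the other parents of its children.
LoanAmt's parents: CreditScore, LatePay, Region.
LoanAmt's children: Age.
For each child, the remaining parents (spouses of LoanAmt):
  Age: Collateral, Education, Region
Taking the union gives {Age, Collateral, CreditScore, Education, LatePay, Region}.

{Age, Collateral, CreditScore, Education, LatePay, Region}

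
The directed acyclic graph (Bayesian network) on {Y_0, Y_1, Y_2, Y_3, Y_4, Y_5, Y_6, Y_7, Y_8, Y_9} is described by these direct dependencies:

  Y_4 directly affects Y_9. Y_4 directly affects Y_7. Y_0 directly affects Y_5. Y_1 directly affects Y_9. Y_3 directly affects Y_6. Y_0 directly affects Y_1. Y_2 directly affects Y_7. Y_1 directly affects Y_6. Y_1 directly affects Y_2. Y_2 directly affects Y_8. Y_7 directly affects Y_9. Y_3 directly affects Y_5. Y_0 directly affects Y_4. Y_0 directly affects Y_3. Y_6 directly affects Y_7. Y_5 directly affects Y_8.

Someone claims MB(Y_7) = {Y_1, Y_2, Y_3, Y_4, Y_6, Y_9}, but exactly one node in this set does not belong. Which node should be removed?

Recall MB(v) = parents ∪ children ∪ spouses, where spouses are the other parents of v's children.
Parents of Y_7: Y_2, Y_4, Y_6.
Ch(Y_7) = {Y_9}.
For each child, the remaining parents (spouses of Y_7):
  Y_9 also has parents Y_1, Y_4.
MB(Y_7) = {Y_1, Y_2, Y_4, Y_6, Y_9}.
Y_3 is neither a parent, child, nor co-parent of Y_7, so it does not belong.

Y_3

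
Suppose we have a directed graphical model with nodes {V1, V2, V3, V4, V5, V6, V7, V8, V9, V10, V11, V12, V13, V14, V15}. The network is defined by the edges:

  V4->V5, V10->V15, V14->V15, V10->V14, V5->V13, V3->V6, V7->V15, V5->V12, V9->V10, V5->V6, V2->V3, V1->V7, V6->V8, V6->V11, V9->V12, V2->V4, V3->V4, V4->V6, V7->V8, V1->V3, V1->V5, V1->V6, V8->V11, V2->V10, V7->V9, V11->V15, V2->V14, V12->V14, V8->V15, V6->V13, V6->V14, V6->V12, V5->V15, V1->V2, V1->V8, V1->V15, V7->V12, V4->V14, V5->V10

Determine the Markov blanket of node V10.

{V1, V2, V4, V5, V6, V7, V8, V9, V11, V12, V14, V15}

The Markov blanket of a node is its parents, its children, and the other parents of its children.
Pa(V10) = {V2, V5, V9}.
Ch(V10) = {V14, V15}.
Co-parents of V10 (other parents of its children):
  V14 also has parents V2, V4, V6, V12.
  V15 also has parents V1, V5, V7, V8, V11, V14.
So the Markov blanket of V10 is {V1, V2, V4, V5, V6, V7, V8, V9, V11, V12, V14, V15}.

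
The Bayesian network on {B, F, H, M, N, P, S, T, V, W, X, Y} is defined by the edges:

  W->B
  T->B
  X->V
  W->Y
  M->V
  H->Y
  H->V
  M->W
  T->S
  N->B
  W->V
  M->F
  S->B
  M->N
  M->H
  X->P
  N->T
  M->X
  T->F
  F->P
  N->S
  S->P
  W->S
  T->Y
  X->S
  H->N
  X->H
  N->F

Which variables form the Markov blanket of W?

{B, H, M, N, S, T, V, X, Y}

The Markov blanket of a node is its parents, its children, and the other parents of its children.
Parents of W: M.
W has children B, S, V, Y.
Parents of each child, excluding W:
  V's other parents are H, M, X.
  parents(S) \ {W} = {N, T, X}.
  parents(B) \ {W} = {N, S, T}.
  parents(Y) \ {W} = {H, T}.
MB(W) = {B, H, M, N, S, T, V, X, Y}.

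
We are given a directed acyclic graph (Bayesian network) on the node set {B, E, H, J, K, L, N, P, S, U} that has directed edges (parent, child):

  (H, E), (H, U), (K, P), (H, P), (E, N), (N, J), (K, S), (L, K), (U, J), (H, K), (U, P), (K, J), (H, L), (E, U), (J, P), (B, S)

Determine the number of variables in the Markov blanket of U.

6

The Markov blanket of a node is its parents, its children, and the other parents of its children.
U's children: J, P.
U's parents: E, H.
Parents of each child, excluding U:
  J: K, N
  P: H, J, K
MB(U) = {E, H, J, K, N, P}, which has 6 nodes.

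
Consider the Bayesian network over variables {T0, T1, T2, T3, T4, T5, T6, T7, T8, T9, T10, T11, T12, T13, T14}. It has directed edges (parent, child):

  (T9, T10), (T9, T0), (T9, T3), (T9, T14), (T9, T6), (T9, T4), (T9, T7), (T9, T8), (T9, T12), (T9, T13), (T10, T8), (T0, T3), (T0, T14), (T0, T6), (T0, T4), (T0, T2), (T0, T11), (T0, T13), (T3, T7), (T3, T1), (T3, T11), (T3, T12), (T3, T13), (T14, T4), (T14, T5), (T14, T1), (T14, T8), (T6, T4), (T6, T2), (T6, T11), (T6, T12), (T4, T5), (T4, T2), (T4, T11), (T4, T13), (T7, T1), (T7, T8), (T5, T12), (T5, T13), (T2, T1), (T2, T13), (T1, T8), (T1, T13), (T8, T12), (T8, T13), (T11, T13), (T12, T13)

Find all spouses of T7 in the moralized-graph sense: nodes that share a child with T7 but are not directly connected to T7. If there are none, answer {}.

{T2, T10, T14}

Children of T7: T1, T8.
  T1's other parents are T2, T3, T14.
  parents(T8) \ {T7} = {T1, T9, T10, T14}.
Excluding nodes already adjacent to T7 (T1, T3, T8, T9), the co-parent-only contribution is {T2, T10, T14}.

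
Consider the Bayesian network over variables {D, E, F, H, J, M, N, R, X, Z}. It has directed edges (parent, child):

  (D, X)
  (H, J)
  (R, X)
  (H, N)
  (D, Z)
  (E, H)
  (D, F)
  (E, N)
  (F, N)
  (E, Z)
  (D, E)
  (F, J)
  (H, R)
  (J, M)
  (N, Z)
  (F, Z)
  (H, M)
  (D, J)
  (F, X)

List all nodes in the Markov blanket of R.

{D, F, H, X}

Parents of R: H.
Children of R: X.
Other parents of R's children:
  X also has parents D, F.
MB(R) = {D, F, H, X}.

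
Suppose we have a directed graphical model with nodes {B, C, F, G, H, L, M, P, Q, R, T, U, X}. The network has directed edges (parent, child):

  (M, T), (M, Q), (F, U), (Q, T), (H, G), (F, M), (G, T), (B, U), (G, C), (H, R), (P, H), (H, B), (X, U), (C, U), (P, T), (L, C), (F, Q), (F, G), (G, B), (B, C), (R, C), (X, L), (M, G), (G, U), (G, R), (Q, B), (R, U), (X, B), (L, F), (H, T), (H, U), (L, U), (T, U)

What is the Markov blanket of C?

{B, F, G, H, L, R, T, U, X}

By definition, MB(C) is built from C's parents, C's children, and the co-parents of C.
Pa(C) = {B, G, L, R}.
C's children: U.
Other parents of C's children:
  U also has parents B, F, G, H, L, R, T, X.
So the Markov blanket of C is {B, F, G, H, L, R, T, U, X}.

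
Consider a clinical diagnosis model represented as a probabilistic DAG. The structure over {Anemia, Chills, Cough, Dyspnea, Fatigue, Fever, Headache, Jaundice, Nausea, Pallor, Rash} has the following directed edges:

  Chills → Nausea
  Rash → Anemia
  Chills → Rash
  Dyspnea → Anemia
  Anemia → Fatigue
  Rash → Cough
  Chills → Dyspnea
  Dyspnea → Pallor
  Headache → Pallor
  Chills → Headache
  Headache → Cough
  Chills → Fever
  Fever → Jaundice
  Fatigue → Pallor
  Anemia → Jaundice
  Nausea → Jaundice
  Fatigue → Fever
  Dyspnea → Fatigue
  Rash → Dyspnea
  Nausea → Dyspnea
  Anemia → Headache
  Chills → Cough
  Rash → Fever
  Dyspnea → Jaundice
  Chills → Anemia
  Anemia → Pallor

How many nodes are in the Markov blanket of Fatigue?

7

Fatigue has parents Anemia, Dyspnea.
Ch(Fatigue) = {Fever, Pallor}.
For each child, the remaining parents (spouses of Fatigue):
  Pallor also has parents Anemia, Dyspnea, Headache.
  Fever's other parents are Chills, Rash.
MB(Fatigue) = {Anemia, Chills, Dyspnea, Fever, Headache, Pallor, Rash}, which has 7 nodes.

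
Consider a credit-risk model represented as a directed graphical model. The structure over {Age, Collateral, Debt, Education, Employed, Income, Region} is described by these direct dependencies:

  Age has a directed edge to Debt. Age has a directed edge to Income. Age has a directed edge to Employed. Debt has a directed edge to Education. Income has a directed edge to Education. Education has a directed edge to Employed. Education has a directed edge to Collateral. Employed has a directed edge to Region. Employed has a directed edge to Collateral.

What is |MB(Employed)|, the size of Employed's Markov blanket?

Pa(Employed) = {Age, Education}.
Employed has children Collateral, Region.
Co-parents of Employed (other parents of its children):
  Region: —
  Collateral: Education
MB(Employed) = {Age, Collateral, Education, Region}, which has 4 nodes.

4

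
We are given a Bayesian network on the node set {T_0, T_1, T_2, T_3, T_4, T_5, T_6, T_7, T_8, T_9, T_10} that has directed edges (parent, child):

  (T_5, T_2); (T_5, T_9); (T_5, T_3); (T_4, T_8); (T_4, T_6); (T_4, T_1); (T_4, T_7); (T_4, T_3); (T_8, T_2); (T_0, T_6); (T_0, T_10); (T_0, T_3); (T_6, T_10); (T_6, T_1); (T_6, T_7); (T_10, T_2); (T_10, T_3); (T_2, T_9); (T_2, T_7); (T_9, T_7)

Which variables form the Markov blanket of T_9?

Pa(T_9) = {T_2, T_5}.
T_9 has child T_7.
Co-parents of T_9 (other parents of its children):
  T_7: T_2, T_4, T_6
MB(T_9) = {T_2, T_4, T_5, T_6, T_7}.

{T_2, T_4, T_5, T_6, T_7}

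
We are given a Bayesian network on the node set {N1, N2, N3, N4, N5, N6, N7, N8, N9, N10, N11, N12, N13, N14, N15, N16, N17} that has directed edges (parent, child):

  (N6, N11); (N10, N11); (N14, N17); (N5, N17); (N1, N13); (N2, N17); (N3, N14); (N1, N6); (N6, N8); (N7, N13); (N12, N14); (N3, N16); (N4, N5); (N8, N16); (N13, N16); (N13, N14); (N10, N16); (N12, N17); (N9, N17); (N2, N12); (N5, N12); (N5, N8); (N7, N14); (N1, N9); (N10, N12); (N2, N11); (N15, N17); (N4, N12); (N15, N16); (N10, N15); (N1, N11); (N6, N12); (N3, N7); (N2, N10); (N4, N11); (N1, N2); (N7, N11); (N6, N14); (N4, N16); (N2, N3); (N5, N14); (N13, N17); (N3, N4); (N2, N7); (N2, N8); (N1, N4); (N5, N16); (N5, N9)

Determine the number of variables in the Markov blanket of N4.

Recall MB(v) = parents ∪ children ∪ spouses, where spouses are the other parents of v's children.
N4's children: N5, N11, N12, N16.
Pa(N4) = {N1, N3}.
For each child, the remaining parents (spouses of N4):
  N5: —
  N11: N1, N2, N6, N7, N10
  N12: N2, N5, N6, N10
  N16: N3, N5, N8, N10, N13, N15
MB(N4) = {N1, N2, N3, N5, N6, N7, N8, N10, N11, N12, N13, N15, N16}, which has 13 nodes.

13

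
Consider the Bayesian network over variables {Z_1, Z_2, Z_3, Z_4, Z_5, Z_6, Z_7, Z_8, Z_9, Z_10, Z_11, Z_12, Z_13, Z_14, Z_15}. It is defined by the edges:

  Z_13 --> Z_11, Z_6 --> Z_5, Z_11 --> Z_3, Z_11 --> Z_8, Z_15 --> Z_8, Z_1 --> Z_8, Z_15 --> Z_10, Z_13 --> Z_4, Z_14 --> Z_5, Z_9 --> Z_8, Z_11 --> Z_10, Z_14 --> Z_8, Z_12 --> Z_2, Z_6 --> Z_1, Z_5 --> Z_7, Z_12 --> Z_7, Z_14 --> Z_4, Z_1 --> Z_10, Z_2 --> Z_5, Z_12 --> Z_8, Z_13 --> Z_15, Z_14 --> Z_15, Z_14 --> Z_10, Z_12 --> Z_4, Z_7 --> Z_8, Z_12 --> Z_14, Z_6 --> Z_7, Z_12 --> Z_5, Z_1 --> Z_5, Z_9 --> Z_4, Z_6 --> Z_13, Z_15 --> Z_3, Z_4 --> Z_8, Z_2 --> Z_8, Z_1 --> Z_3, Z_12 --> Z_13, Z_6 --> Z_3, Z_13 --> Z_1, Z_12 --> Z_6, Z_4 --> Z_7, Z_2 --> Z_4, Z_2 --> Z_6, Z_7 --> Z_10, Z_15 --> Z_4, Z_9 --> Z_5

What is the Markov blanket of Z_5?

{Z_1, Z_2, Z_4, Z_6, Z_7, Z_9, Z_12, Z_14}

Pa(Z_5) = {Z_1, Z_2, Z_6, Z_9, Z_12, Z_14}.
Children of Z_5: Z_7.
Parents of each child, excluding Z_5:
  Z_7 also has parents Z_4, Z_6, Z_12.
Taking the union gives {Z_1, Z_2, Z_4, Z_6, Z_7, Z_9, Z_12, Z_14}.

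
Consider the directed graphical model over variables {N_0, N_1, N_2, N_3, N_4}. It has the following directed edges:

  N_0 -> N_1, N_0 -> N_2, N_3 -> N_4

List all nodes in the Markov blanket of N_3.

Pa(N_3) = {}.
Ch(N_3) = {N_4}.
Co-parents of N_3 (other parents of its children):
  N_4: —
Taking the union gives {N_4}.

{N_4}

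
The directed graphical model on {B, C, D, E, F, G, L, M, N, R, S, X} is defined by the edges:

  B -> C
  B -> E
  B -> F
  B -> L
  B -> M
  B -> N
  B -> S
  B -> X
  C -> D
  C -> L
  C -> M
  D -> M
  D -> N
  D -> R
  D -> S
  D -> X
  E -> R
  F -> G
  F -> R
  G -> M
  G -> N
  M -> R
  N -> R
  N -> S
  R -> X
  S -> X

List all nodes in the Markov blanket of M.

M has parents B, C, D, G.
Ch(M) = {R}.
For each child, the remaining parents (spouses of M):
  parents(R) \ {M} = {D, E, F, N}.
Taking the union gives {B, C, D, E, F, G, N, R}.

{B, C, D, E, F, G, N, R}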